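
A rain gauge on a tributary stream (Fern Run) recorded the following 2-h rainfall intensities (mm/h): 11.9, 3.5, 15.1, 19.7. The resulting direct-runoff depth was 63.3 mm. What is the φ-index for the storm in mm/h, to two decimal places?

Only the 3 blocks with intensity above φ contribute runoff: 11.9, 15.1, 19.7 mm/h.
Σ(I−φ)·Δt = d  ⇒  (11.9+15.1+19.7 − 3φ)·2 = 63.3
φ = (46.70 − 63.3/2) / 3 = 5.02 mm/h.

φ ≈ 5.02 mm/h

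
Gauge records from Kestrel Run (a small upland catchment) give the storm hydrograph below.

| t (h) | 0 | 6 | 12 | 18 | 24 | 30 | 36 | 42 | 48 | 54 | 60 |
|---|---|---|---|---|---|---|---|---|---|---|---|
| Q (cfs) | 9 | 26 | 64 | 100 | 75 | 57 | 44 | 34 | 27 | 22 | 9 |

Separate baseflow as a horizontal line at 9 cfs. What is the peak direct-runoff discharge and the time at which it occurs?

Subtracting baseflow gives direct-runoff ordinates: 0.0, 17.0, 55.0, 91.0, 66.0, 48.0, 35.0, 25.0, 18.0, 13.0, 0.0 cfs.
The maximum is 91.0 cfs, occurring at the reading for t = 18 h.

Q_p = 91.0 cfs at t = 18 h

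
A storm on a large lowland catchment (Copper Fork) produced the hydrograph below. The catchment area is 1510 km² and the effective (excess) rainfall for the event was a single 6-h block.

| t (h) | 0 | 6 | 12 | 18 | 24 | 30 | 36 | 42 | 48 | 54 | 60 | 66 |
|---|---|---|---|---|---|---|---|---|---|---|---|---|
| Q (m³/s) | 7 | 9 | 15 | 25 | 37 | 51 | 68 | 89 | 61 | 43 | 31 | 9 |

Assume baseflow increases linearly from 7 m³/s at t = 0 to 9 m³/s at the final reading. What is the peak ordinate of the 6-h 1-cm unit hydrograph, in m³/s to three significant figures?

U_p ≈ 162 m³/s

Direct runoff: 0.00, 1.82, 7.64, 17.45, 29.27, 43.09, 59.91, 80.73, 52.55, 34.36, 22.18, 0.00 m³/s; ΣQ_DR = 349.0 m³/s, peak = 80.73 m³/s.
Runoff depth d = ΣQ_DR·Δt / A = 349.0 × 21600 / (1510 km²) = 4.992 mm.
The 1-cm UH is the DRH scaled by (10 mm)/d, so U_p = 80.73 × 10/4.992 = 162 m³/s.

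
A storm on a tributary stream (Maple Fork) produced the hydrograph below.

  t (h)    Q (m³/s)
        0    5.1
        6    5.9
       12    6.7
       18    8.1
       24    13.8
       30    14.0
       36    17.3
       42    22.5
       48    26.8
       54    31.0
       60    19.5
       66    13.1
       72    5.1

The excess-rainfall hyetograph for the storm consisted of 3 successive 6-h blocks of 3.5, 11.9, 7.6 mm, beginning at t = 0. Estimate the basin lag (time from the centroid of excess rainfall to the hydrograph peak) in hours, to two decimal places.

Centroid of excess rainfall: t_c = Σ P_i·t̄_i / ΣP_i = 10.0696 h (block centres at 3, 9, 15 h).
Hydrograph peak occurs at t = 54 h, so basin lag t_L = 54 − 10.0696 = 43.93 h.

t_L ≈ 43.93 h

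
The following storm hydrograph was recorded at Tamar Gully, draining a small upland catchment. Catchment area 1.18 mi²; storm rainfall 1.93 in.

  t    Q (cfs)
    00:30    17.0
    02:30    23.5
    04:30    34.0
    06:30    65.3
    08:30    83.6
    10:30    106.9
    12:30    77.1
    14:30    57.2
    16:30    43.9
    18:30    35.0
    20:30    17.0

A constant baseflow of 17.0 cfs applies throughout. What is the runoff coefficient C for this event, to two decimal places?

ΣQ_DR = 373.5 cfs; V = ΣQ_DR·Δt = 2.689 × 10^6 ft³.
Runoff depth d = V / A = 0.9810 in.
C = d / P = 0.9810 / 1.93 = 0.51.

C ≈ 0.51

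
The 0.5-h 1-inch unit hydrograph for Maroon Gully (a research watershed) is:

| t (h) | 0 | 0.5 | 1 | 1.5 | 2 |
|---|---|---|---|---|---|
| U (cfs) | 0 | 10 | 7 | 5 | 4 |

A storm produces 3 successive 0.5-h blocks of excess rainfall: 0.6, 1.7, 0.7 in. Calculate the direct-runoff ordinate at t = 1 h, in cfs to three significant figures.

By discrete convolution, Q_j = Σ (P_i / 1 in) · U_{j−i}.
At t = 1 h (j=2): Q = (0.6/1)·7 + (1.7/1)·10 + (0.7/1)·0 = 21.2 cfs.

Q ≈ 21.2 cfs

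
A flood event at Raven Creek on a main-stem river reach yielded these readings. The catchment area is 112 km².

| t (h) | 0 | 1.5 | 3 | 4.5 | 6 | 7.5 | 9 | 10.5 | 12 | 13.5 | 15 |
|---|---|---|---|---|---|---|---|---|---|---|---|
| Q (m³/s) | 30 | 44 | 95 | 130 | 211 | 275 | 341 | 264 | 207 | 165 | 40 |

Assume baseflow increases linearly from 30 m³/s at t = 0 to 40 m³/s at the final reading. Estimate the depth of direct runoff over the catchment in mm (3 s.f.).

d ≈ 68.3 mm

Direct runoff: 0.00, 13.00, 63.00, 97.00, 177.00, 240.00, 305.00, 227.00, 169.00, 126.00, 0.00 m³/s; ΣQ_DR = 1417 m³/s.
V = ΣQ_DR · Δt = 1417 × 5400 s = 7.652 × 10^6 m³.
Over A = 112 km², depth = V / A = 68.3 mm.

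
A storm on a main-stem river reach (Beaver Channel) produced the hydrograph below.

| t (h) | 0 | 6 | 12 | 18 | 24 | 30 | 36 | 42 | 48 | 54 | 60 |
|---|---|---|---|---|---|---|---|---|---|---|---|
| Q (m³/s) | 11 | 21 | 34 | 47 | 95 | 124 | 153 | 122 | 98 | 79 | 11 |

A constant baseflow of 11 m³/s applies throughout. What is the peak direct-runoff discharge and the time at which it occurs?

Subtracting baseflow gives direct-runoff ordinates: 0.0, 10.0, 23.0, 36.0, 84.0, 113.0, 142.0, 111.0, 87.0, 68.0, 0.0 m³/s.
The maximum is 142.0 m³/s, occurring at the reading for t = 36 h.

Q_p = 142.0 m³/s at t = 36 h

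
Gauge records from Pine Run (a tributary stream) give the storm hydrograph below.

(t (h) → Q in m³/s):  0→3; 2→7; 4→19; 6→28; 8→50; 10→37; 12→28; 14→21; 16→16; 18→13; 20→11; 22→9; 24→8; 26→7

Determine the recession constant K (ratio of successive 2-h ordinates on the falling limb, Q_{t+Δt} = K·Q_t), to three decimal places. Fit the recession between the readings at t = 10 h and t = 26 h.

K ≈ 0.812

Using the recession-limb readings at t = 10 h and t = 26 h: Q falls from 37 to 7 m³/s over 8 intervals.
K = (Q₂/Q₁)^(1/8) = (7/37)^(1/8) = 0.812.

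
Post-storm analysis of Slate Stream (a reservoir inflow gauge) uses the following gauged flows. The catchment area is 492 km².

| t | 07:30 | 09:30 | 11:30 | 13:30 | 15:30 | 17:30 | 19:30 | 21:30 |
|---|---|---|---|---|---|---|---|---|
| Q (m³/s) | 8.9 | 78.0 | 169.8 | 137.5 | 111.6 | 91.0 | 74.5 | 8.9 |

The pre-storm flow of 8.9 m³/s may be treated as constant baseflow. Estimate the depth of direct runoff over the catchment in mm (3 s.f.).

d ≈ 8.91 mm

Direct runoff: 0.0, 69.1, 160.9, 128.6, 102.7, 82.1, 65.6, 0.0 m³/s; ΣQ_DR = 609.0 m³/s.
V = ΣQ_DR · Δt = 609.0 × 7200 s = 4.385 × 10^6 m³.
Over A = 492 km², depth = V / A = 8.91 mm.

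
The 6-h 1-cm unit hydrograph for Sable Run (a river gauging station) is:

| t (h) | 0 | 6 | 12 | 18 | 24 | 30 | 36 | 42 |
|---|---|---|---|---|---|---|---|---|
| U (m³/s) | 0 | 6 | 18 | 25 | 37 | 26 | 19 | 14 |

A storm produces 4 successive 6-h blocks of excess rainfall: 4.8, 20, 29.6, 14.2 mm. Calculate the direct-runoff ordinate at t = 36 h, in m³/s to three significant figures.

Q ≈ 206 m³/s

By discrete convolution, Q_j = Σ (P_i / 10 mm) · U_{j−i}.
At t = 36 h (j=6): Q = (4.8/10)·19 + (20/10)·26 + (29.6/10)·37 + (14.2/10)·25 = 206 m³/s.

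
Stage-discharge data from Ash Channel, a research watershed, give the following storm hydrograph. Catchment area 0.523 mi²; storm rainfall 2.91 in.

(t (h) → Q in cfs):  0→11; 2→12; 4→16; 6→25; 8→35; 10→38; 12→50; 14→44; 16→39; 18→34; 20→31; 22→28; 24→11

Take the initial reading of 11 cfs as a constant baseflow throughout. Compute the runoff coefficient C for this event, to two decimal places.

C ≈ 0.47

ΣQ_DR = 231.0 cfs; V = ΣQ_DR·Δt = 1.663 × 10^6 ft³.
Runoff depth d = V / A = 1.369 in.
C = d / P = 1.369 / 2.91 = 0.47.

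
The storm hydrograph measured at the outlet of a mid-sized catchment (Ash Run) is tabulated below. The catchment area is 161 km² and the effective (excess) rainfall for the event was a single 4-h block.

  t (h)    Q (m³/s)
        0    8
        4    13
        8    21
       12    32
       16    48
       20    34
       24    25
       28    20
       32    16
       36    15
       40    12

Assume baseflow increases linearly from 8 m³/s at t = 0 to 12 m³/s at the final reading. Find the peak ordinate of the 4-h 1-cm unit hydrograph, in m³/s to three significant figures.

U_p ≈ 32.0 m³/s

Direct runoff: 0.00, 4.60, 12.20, 22.80, 38.40, 24.00, 14.60, 9.20, 4.80, 3.40, 0.00 m³/s; ΣQ_DR = 134.0 m³/s, peak = 38.40 m³/s.
Runoff depth d = ΣQ_DR·Δt / A = 134.0 × 14400 / (161 km²) = 11.99 mm.
The 1-cm UH is the DRH scaled by (10 mm)/d, so U_p = 38.40 × 10/11.99 = 32.0 m³/s.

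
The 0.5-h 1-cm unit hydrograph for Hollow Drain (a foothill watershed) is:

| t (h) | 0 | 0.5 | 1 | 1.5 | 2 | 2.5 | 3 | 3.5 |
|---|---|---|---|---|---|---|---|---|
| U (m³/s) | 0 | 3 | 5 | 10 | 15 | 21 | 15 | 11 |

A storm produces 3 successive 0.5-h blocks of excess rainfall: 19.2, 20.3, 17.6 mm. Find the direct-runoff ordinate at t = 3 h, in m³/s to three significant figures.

Q ≈ 97.8 m³/s

By discrete convolution, Q_j = Σ (P_i / 10 mm) · U_{j−i}.
At t = 3 h (j=6): Q = (19.2/10)·15 + (20.3/10)·21 + (17.6/10)·15 = 97.8 m³/s.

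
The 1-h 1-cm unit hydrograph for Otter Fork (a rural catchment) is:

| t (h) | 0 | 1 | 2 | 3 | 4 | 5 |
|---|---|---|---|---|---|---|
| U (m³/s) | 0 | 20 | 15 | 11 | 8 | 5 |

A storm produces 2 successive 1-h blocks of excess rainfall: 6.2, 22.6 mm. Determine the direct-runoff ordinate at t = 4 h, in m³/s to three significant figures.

Q ≈ 29.8 m³/s

By discrete convolution, Q_j = Σ (P_i / 10 mm) · U_{j−i}.
At t = 4 h (j=4): Q = (6.2/10)·8 + (22.6/10)·11 = 29.8 m³/s.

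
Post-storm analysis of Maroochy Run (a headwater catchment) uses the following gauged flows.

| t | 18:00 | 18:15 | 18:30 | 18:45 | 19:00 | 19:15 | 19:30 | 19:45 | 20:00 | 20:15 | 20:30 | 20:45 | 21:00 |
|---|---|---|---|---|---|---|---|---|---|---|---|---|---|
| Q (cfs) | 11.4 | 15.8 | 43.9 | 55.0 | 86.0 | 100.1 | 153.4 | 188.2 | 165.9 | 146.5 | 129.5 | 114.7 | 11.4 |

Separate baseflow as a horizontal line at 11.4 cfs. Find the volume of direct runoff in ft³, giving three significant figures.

Direct-runoff ordinates (Q − Q_b): 0.0, 4.4, 32.5, 43.6, 74.6, 88.7, 142.0, 176.8, 154.5, 135.1, 118.1, 103.3, 0.0 cfs.
ΣQ_DR = 1074 cfs.
With Δt = 0.25 h = 900 s, V = ΣQ_DR · Δt = 1074 × 900 = 9.66 × 10^5 ft³.

V ≈ 9.66 × 10^5 ft³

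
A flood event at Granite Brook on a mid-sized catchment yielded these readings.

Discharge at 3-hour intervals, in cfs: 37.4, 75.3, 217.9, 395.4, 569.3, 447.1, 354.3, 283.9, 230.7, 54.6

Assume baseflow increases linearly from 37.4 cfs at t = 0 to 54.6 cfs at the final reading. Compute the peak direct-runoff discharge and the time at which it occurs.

Q_p = 524.26 cfs at t = 12 h

Subtracting baseflow gives direct-runoff ordinates: 0.00, 35.99, 176.68, 352.27, 524.26, 400.14, 305.43, 233.12, 178.01, 0.00 cfs.
The maximum is 524.26 cfs, occurring at the reading for t = 12 h.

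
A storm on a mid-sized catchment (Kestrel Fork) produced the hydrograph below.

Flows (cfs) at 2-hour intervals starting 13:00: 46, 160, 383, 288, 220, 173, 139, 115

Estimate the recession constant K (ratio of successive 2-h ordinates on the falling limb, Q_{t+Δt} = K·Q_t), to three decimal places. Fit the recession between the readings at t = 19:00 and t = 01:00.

Using the recession-limb readings at t = 19:00 and t = 01:00: Q falls from 288 to 139 cfs over 3 intervals.
K = (Q₂/Q₁)^(1/3) = (139/288)^(1/3) = 0.784.

K ≈ 0.784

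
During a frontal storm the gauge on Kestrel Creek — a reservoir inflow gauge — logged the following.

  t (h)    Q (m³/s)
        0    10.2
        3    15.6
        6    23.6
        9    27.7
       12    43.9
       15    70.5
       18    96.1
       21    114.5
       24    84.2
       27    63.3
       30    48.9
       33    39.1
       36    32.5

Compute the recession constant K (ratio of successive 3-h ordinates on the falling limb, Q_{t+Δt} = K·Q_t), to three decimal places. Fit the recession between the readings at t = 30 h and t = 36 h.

Using the recession-limb readings at t = 30 h and t = 36 h: Q falls from 48.9 to 32.5 m³/s over 2 intervals.
K = (Q₂/Q₁)^(1/2) = (32.5/48.9)^(1/2) = 0.815.

K ≈ 0.815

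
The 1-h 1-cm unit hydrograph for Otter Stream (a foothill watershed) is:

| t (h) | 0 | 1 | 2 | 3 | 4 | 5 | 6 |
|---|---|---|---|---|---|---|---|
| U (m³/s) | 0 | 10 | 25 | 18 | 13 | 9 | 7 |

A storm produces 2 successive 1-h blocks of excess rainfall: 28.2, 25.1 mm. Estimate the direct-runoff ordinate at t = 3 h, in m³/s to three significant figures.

By discrete convolution, Q_j = Σ (P_i / 10 mm) · U_{j−i}.
At t = 3 h (j=3): Q = (28.2/10)·18 + (25.1/10)·25 = 114 m³/s.

Q ≈ 114 m³/s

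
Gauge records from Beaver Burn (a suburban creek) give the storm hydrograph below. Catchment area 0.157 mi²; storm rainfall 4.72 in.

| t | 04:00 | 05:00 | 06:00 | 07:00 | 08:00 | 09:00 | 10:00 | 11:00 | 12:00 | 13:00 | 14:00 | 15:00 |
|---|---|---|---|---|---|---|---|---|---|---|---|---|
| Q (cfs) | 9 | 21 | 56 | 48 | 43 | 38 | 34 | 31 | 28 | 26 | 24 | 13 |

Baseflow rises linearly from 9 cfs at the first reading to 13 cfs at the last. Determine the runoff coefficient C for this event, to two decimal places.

C ≈ 0.50

ΣQ_DR = 239.0 cfs; V = ΣQ_DR·Δt = 8.604 × 10^5 ft³.
Runoff depth d = V / A = 2.359 in.
C = d / P = 2.359 / 4.72 = 0.50.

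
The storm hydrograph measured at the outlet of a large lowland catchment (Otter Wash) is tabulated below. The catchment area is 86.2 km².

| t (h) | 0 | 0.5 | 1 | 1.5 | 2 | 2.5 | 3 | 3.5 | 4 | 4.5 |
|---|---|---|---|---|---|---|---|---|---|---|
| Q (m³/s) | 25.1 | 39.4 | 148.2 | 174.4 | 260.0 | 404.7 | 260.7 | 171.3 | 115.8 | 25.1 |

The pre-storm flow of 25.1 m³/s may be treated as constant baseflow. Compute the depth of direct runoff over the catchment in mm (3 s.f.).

d ≈ 28.7 mm

Direct runoff: 0.0, 14.3, 123.1, 149.3, 234.9, 379.6, 235.6, 146.2, 90.7, 0.0 m³/s; ΣQ_DR = 1374 m³/s.
V = ΣQ_DR · Δt = 1374 × 1800 s = 2.473 × 10^6 m³.
Over A = 86.2 km², depth = V / A = 28.7 mm.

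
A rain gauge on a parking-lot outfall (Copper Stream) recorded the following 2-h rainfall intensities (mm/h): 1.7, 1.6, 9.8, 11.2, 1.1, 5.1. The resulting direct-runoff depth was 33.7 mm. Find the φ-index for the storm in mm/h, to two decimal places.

φ ≈ 3.08 mm/h

Only the 3 blocks with intensity above φ contribute runoff: 9.8, 11.2, 5.1 mm/h.
Σ(I−φ)·Δt = d  ⇒  (9.8+11.2+5.1 − 3φ)·2 = 33.7
φ = (26.10 − 33.7/2) / 3 = 3.08 mm/h.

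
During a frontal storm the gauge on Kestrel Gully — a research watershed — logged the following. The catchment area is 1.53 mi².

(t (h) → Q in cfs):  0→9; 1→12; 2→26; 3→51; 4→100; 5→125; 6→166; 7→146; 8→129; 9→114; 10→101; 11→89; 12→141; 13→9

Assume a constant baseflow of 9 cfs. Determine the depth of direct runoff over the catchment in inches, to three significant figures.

d ≈ 1.11 in

Direct runoff: 0.0, 3.0, 17.0, 42.0, 91.0, 116.0, 157.0, 137.0, 120.0, 105.0, 92.0, 80.0, 132.0, 0.0 cfs; ΣQ_DR = 1092 cfs.
V = ΣQ_DR · Δt = 1092 × 3600 s = 3.931 × 10^6 ft³.
Over A = 1.53 mi², depth = V / A = 1.11 in.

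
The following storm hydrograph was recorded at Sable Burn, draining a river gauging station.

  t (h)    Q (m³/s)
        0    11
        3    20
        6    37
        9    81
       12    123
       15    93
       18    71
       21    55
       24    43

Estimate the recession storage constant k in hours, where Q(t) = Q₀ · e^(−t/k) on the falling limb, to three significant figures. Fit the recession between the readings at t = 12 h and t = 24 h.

On the falling limb, Q drops from 123 to 43 m³/s between t = 12 h and t = 24 h (Δt = 12 h).
k = −Δt / ln(Q₂/Q₁) = −12 / ln(43/123) = 11.4 h.

k ≈ 11.4 h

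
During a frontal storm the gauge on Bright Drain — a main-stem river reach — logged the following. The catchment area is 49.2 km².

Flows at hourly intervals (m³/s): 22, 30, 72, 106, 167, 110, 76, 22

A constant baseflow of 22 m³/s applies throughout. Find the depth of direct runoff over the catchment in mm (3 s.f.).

d ≈ 31.4 mm

Direct runoff: 0.0, 8.0, 50.0, 84.0, 145.0, 88.0, 54.0, 0.0 m³/s; ΣQ_DR = 429.0 m³/s.
V = ΣQ_DR · Δt = 429.0 × 3600 s = 1.544 × 10^6 m³.
Over A = 49.2 km², depth = V / A = 31.4 mm.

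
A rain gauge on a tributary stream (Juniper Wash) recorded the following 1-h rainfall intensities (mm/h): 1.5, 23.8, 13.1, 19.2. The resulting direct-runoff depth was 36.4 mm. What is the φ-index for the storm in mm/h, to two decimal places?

Only the 3 blocks with intensity above φ contribute runoff: 23.8, 13.1, 19.2 mm/h.
Σ(I−φ)·Δt = d  ⇒  (23.8+13.1+19.2 − 3φ)·1 = 36.4
φ = (56.10 − 36.4/1) / 3 = 6.57 mm/h.

φ ≈ 6.57 mm/h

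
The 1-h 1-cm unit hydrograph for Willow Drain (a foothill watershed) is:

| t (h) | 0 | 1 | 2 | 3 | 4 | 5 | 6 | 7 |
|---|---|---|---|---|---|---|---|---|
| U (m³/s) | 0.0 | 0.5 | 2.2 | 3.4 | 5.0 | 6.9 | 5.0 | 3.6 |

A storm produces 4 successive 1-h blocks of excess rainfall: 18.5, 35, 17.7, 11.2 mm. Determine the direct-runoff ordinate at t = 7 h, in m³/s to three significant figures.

Q ≈ 42.0 m³/s

By discrete convolution, Q_j = Σ (P_i / 10 mm) · U_{j−i}.
At t = 7 h (j=7): Q = (18.5/10)·3.6 + (35/10)·5.0 + (17.7/10)·6.9 + (11.2/10)·5.0 = 42.0 m³/s.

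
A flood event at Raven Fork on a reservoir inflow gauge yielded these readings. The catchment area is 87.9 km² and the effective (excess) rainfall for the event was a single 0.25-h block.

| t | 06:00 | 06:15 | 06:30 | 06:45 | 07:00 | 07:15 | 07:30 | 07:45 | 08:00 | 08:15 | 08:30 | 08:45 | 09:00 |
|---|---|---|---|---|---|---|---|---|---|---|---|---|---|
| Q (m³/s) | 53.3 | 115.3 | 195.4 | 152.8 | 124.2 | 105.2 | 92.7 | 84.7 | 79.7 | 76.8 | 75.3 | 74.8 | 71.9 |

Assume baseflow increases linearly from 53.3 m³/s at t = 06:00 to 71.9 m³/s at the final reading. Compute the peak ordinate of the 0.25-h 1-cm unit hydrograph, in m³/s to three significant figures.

Direct runoff: 0.00, 60.45, 139.00, 94.85, 64.70, 44.15, 30.10, 20.55, 14.00, 9.55, 6.50, 4.45, 0.00 m³/s; ΣQ_DR = 488.3 m³/s, peak = 139.00 m³/s.
Runoff depth d = ΣQ_DR·Δt / A = 488.3 × 900 / (87.9 km²) = 5.000 mm.
The 1-cm UH is the DRH scaled by (10 mm)/d, so U_p = 139.00 × 10/5.000 = 278 m³/s.

U_p ≈ 278 m³/s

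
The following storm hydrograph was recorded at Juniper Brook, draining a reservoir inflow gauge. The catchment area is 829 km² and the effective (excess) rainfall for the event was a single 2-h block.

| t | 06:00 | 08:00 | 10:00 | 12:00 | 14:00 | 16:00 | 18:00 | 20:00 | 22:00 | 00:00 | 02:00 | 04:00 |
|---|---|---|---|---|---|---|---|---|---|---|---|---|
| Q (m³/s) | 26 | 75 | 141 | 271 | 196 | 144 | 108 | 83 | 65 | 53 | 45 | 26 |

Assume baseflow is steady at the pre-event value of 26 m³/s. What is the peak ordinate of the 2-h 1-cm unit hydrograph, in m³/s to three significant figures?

U_p ≈ 306 m³/s

Direct runoff: 0.0, 49.0, 115.0, 245.0, 170.0, 118.0, 82.0, 57.0, 39.0, 27.0, 19.0, 0.0 m³/s; ΣQ_DR = 921.0 m³/s, peak = 245.0 m³/s.
Runoff depth d = ΣQ_DR·Δt / A = 921.0 × 7200 / (829 km²) = 7.999 mm.
The 1-cm UH is the DRH scaled by (10 mm)/d, so U_p = 245.0 × 10/7.999 = 306 m³/s.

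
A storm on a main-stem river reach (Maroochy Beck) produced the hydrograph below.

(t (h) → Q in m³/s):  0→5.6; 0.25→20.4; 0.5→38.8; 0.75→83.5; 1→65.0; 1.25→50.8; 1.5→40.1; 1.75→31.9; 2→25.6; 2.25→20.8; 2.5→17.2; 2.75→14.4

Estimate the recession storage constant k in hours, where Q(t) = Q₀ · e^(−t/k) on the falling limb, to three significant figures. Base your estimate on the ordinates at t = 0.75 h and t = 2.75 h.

On the falling limb, Q drops from 83.5 to 14.4 m³/s between t = 0.75 h and t = 2.75 h (Δt = 2 h).
k = −Δt / ln(Q₂/Q₁) = −2 / ln(14.4/83.5) = 1.14 h.

k ≈ 1.14 h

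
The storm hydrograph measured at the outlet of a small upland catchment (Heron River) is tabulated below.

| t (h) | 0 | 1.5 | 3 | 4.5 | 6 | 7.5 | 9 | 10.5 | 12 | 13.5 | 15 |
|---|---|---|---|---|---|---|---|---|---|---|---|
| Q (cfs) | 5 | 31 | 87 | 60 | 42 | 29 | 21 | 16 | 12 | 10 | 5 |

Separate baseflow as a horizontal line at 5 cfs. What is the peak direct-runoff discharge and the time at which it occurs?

Subtracting baseflow gives direct-runoff ordinates: 0.0, 26.0, 82.0, 55.0, 37.0, 24.0, 16.0, 11.0, 7.0, 5.0, 0.0 cfs.
The maximum is 82.0 cfs, occurring at the reading for t = 3 h.

Q_p = 82.0 cfs at t = 3 h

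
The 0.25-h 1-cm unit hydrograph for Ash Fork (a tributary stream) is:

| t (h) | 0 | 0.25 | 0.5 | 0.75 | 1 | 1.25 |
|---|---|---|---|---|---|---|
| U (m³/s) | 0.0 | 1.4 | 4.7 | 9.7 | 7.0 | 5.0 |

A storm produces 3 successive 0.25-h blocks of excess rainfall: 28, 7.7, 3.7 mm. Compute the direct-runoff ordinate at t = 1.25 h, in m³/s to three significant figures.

Q ≈ 23.0 m³/s

By discrete convolution, Q_j = Σ (P_i / 10 mm) · U_{j−i}.
At t = 1.25 h (j=5): Q = (28/10)·5.0 + (7.7/10)·7.0 + (3.7/10)·9.7 = 23.0 m³/s.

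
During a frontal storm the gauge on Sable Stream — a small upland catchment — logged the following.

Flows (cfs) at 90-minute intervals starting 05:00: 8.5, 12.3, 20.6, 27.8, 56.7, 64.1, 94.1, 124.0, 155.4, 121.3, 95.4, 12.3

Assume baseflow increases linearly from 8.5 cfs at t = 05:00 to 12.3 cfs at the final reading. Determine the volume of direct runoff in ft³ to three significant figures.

Direct-runoff ordinates (Q − Q_b): 0.00, 3.45, 11.41, 18.26, 46.82, 53.87, 83.53, 113.08, 144.14, 109.69, 83.45, 0.00 cfs.
ΣQ_DR = 667.7 cfs.
With Δt = 1.5 h = 5400 s, V = ΣQ_DR · Δt = 667.7 × 5400 = 3.61 × 10^6 ft³.

V ≈ 3.61 × 10^6 ft³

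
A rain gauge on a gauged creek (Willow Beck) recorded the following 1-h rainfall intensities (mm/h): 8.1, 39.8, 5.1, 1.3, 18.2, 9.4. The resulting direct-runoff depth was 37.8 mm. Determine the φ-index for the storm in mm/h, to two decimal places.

φ ≈ 10.10 mm/h

Only the 2 blocks with intensity above φ contribute runoff: 39.8, 18.2 mm/h.
Σ(I−φ)·Δt = d  ⇒  (39.8+18.2 − 2φ)·1 = 37.8
φ = (58.00 − 37.8/1) / 2 = 10.10 mm/h.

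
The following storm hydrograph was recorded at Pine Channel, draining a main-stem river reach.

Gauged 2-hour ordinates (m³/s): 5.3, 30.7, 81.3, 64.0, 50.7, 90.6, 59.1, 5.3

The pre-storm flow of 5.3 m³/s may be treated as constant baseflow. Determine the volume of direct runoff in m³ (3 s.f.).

V ≈ 2.48 × 10^6 m³

Direct-runoff ordinates (Q − Q_b): 0.0, 25.4, 76.0, 58.7, 45.4, 85.3, 53.8, 0.0 m³/s.
ΣQ_DR = 344.6 m³/s.
With Δt = 2 h = 7200 s, V = ΣQ_DR · Δt = 344.6 × 7200 = 2.48 × 10^6 m³.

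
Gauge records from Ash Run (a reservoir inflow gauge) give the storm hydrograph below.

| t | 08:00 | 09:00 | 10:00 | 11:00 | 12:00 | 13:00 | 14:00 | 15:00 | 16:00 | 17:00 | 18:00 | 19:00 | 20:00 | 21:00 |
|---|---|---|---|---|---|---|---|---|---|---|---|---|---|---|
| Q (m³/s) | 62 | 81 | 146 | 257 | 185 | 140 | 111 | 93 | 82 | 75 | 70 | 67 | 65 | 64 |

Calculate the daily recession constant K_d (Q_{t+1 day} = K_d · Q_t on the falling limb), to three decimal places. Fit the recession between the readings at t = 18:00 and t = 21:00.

Between t = 18:00 and t = 21:00 the flow falls from 70 to 64 m³/s over 3×1 h = 3 h.
Per-interval ratio K = (64/70)^(1/3) = 0.9706; K_d = K^(24/1) = 0.488.

K_d ≈ 0.488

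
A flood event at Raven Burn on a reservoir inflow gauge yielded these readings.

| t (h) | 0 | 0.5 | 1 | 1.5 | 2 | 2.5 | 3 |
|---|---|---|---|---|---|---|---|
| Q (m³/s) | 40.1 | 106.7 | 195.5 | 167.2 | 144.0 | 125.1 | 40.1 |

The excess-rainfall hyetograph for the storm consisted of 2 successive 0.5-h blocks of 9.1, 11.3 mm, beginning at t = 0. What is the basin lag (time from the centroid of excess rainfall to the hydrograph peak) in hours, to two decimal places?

Centroid of excess rainfall: t_c = Σ P_i·t̄_i / ΣP_i = 0.5270 h (block centres at 0.25, 0.75 h).
Hydrograph peak occurs at t = 1 h, so basin lag t_L = 1 − 0.5270 = 0.47 h.

t_L ≈ 0.47 h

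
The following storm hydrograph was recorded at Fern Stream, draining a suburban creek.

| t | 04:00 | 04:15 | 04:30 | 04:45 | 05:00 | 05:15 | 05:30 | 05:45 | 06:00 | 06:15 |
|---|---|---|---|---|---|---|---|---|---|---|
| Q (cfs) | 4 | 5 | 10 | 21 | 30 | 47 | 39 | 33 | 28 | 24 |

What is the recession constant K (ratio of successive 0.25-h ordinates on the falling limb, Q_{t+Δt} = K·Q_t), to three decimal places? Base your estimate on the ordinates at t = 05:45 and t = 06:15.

Using the recession-limb readings at t = 05:45 and t = 06:15: Q falls from 33 to 24 cfs over 2 intervals.
K = (Q₂/Q₁)^(1/2) = (24/33)^(1/2) = 0.853.

K ≈ 0.853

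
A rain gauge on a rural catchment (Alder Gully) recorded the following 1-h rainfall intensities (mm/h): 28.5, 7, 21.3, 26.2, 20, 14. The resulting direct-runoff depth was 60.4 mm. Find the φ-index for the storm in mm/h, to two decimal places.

Only the 5 blocks with intensity above φ contribute runoff: 28.5, 21.3, 26.2, 20, 14 mm/h.
Σ(I−φ)·Δt = d  ⇒  (28.5+21.3+26.2+20+14 − 5φ)·1 = 60.4
φ = (110.0 − 60.4/1) / 5 = 9.92 mm/h.

φ ≈ 9.92 mm/h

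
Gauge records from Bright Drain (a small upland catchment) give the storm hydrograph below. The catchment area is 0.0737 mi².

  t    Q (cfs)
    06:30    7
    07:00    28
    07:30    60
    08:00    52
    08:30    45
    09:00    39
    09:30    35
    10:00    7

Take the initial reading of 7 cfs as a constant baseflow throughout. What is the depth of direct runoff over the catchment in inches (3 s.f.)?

d ≈ 2.28 in

Direct runoff: 0.0, 21.0, 53.0, 45.0, 38.0, 32.0, 28.0, 0.0 cfs; ΣQ_DR = 217.0 cfs.
V = ΣQ_DR · Δt = 217.0 × 1800 s = 3.906 × 10^5 ft³.
Over A = 0.0737 mi², depth = V / A = 2.28 in.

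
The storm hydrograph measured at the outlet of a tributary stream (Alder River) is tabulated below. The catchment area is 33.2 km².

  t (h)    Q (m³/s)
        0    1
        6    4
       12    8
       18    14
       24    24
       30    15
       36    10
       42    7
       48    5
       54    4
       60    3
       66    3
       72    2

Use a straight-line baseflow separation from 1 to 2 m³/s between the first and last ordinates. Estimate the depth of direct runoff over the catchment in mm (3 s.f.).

d ≈ 52.4 mm

Direct runoff: 0.00, 2.92, 6.83, 12.75, 22.67, 13.58, 8.50, 5.42, 3.33, 2.25, 1.17, 1.08, 0.00 m³/s; ΣQ_DR = 80.50 m³/s.
V = ΣQ_DR · Δt = 80.50 × 21600 s = 1.739 × 10^6 m³.
Over A = 33.2 km², depth = V / A = 52.4 mm.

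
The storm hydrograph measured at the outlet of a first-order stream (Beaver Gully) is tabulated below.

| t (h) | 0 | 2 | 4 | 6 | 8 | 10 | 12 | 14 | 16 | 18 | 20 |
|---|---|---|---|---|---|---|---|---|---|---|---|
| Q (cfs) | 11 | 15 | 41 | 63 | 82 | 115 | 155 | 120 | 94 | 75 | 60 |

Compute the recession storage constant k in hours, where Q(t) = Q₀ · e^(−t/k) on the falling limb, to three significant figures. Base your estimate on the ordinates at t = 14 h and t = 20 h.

On the falling limb, Q drops from 120 to 60 cfs between t = 14 h and t = 20 h (Δt = 6 h).
k = −Δt / ln(Q₂/Q₁) = −6 / ln(60/120) = 8.66 h.

k ≈ 8.66 h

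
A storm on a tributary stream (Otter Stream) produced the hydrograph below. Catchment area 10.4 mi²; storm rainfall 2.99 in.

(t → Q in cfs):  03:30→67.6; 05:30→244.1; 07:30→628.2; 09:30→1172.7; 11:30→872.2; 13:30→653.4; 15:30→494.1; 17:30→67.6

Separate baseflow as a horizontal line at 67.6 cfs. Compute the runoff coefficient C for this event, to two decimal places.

C ≈ 0.36

ΣQ_DR = 3659 cfs; V = ΣQ_DR·Δt = 2.635 × 10^7 ft³.
Runoff depth d = V / A = 1.090 in.
C = d / P = 1.090 / 2.99 = 0.36.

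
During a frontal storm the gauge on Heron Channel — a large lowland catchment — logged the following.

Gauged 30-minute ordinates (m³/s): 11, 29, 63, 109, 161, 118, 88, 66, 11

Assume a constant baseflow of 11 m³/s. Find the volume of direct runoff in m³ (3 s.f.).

Direct-runoff ordinates (Q − Q_b): 0.0, 18.0, 52.0, 98.0, 150.0, 107.0, 77.0, 55.0, 0.0 m³/s.
ΣQ_DR = 557.0 m³/s.
With Δt = 0.5 h = 1800 s, V = ΣQ_DR · Δt = 557.0 × 1800 = 1.00 × 10^6 m³.

V ≈ 1.00 × 10^6 m³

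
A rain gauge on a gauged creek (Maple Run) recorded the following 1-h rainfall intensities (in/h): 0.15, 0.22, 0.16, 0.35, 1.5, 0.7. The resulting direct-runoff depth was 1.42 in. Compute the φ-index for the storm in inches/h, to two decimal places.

φ ≈ 0.39 in/h

Only the 2 blocks with intensity above φ contribute runoff: 1.5, 0.7 in/h.
Σ(I−φ)·Δt = d  ⇒  (1.5+0.7 − 2φ)·1 = 1.42
φ = (2.200 − 1.42/1) / 2 = 0.39 in/h.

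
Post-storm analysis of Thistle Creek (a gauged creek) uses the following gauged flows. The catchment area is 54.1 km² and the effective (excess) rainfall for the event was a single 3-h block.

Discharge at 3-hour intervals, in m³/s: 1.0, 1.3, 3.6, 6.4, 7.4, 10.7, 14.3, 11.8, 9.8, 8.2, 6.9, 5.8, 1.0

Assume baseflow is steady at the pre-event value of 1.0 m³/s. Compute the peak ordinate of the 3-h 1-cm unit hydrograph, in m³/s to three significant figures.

U_p ≈ 8.86 m³/s

Direct runoff: 0.0, 0.3, 2.6, 5.4, 6.4, 9.7, 13.3, 10.8, 8.8, 7.2, 5.9, 4.8, 0.0 m³/s; ΣQ_DR = 75.20 m³/s, peak = 13.3 m³/s.
Runoff depth d = ΣQ_DR·Δt / A = 75.20 × 10800 / (54.1 km²) = 15.01 mm.
The 1-cm UH is the DRH scaled by (10 mm)/d, so U_p = 13.3 × 10/15.01 = 8.86 m³/s.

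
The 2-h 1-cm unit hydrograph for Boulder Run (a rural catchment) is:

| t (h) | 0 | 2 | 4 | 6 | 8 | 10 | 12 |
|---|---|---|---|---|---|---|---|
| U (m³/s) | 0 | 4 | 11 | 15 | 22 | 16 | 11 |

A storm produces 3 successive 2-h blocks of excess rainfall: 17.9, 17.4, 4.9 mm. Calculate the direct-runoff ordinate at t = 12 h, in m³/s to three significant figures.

By discrete convolution, Q_j = Σ (P_i / 10 mm) · U_{j−i}.
At t = 12 h (j=6): Q = (17.9/10)·11 + (17.4/10)·16 + (4.9/10)·22 = 58.3 m³/s.

Q ≈ 58.3 m³/s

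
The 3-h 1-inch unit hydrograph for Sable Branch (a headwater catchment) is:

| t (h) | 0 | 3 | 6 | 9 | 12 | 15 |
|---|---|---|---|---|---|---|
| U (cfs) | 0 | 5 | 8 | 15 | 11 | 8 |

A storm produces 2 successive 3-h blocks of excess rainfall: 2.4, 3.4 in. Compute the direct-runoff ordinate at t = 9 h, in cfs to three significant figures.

Q ≈ 63.2 cfs

By discrete convolution, Q_j = Σ (P_i / 1 in) · U_{j−i}.
At t = 9 h (j=3): Q = (2.4/1)·15 + (3.4/1)·8 = 63.2 cfs.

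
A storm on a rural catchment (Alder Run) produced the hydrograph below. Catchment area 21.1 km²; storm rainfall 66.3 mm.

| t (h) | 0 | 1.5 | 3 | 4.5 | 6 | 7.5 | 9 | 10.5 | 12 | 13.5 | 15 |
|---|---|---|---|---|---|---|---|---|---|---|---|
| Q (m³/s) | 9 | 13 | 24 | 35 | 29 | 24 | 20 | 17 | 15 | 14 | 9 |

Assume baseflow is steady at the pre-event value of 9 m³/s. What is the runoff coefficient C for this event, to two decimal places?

C ≈ 0.42

ΣQ_DR = 110.0 m³/s; V = ΣQ_DR·Δt = 5.940 × 10^5 m³.
Runoff depth d = V / A = 28.15 mm.
C = d / P = 28.15 / 66.3 = 0.42.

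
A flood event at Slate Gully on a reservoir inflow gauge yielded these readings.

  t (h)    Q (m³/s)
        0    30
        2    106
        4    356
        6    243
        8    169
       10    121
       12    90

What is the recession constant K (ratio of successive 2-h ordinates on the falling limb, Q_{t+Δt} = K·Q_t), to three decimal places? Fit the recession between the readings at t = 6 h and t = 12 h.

Using the recession-limb readings at t = 6 h and t = 12 h: Q falls from 243 to 90 m³/s over 3 intervals.
K = (Q₂/Q₁)^(1/3) = (90/243)^(1/3) = 0.718.

K ≈ 0.718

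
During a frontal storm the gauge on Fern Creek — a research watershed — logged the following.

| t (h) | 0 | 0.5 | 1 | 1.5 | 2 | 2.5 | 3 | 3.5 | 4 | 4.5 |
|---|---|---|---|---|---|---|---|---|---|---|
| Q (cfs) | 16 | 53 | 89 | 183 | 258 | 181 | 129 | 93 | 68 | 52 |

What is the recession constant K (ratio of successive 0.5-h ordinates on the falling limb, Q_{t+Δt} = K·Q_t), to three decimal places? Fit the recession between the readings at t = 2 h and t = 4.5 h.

Using the recession-limb readings at t = 2 h and t = 4.5 h: Q falls from 258 to 52 cfs over 5 intervals.
K = (Q₂/Q₁)^(1/5) = (52/258)^(1/5) = 0.726.

K ≈ 0.726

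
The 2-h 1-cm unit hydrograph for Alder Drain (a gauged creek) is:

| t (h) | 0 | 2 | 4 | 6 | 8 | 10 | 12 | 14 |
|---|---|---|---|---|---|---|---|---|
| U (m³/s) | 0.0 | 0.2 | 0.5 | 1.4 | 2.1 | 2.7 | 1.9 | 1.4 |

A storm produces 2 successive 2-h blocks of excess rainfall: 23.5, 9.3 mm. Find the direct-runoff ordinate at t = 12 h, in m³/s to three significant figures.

By discrete convolution, Q_j = Σ (P_i / 10 mm) · U_{j−i}.
At t = 12 h (j=6): Q = (23.5/10)·1.9 + (9.3/10)·2.7 = 6.98 m³/s.

Q ≈ 6.98 m³/s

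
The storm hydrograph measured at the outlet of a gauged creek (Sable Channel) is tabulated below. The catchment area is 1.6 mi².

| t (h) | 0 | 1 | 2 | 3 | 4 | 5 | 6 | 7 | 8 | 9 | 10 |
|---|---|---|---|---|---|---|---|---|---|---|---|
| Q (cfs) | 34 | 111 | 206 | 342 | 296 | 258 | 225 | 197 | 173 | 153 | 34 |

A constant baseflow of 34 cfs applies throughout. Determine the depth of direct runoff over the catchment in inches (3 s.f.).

d ≈ 1.60 in

Direct runoff: 0.0, 77.0, 172.0, 308.0, 262.0, 224.0, 191.0, 163.0, 139.0, 119.0, 0.0 cfs; ΣQ_DR = 1655 cfs.
V = ΣQ_DR · Δt = 1655 × 3600 s = 5.958 × 10^6 ft³.
Over A = 1.6 mi², depth = V / A = 1.60 in.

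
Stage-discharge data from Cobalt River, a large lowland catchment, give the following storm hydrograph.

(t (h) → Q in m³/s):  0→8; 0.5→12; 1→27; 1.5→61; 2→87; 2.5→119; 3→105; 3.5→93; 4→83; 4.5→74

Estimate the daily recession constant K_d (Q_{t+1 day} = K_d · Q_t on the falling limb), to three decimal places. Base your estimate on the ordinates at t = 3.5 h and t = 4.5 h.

Between t = 3.5 h and t = 4.5 h the flow falls from 93 to 74 m³/s over 2×0.5 h = 1 h.
Per-interval ratio K = (74/93)^(1/2) = 0.8920; K_d = K^(24/0.5) = 0.004.

K_d ≈ 0.004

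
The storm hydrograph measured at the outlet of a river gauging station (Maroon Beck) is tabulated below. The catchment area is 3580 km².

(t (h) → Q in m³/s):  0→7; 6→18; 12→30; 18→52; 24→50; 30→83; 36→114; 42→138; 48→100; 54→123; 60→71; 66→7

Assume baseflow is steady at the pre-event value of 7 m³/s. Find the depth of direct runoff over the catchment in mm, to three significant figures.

d ≈ 4.28 mm

Direct runoff: 0.0, 11.0, 23.0, 45.0, 43.0, 76.0, 107.0, 131.0, 93.0, 116.0, 64.0, 0.0 m³/s; ΣQ_DR = 709.0 m³/s.
V = ΣQ_DR · Δt = 709.0 × 21600 s = 1.531 × 10^7 m³.
Over A = 3580 km², depth = V / A = 4.28 mm.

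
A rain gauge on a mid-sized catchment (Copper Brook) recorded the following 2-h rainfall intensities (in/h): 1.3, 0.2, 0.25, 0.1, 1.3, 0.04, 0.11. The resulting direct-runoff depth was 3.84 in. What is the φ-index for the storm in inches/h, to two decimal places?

Only the 2 blocks with intensity above φ contribute runoff: 1.3, 1.3 in/h.
Σ(I−φ)·Δt = d  ⇒  (1.3+1.3 − 2φ)·2 = 3.84
φ = (2.600 − 3.84/2) / 2 = 0.34 in/h.

φ ≈ 0.34 in/h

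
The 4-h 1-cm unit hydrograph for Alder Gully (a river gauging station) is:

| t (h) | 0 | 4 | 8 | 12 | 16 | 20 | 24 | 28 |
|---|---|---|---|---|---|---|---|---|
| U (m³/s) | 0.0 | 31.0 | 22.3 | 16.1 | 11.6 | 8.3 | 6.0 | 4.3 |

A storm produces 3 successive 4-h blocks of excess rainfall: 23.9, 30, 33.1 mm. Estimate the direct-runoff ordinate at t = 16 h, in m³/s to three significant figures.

By discrete convolution, Q_j = Σ (P_i / 10 mm) · U_{j−i}.
At t = 16 h (j=4): Q = (23.9/10)·11.6 + (30/10)·16.1 + (33.1/10)·22.3 = 150 m³/s.

Q ≈ 150 m³/s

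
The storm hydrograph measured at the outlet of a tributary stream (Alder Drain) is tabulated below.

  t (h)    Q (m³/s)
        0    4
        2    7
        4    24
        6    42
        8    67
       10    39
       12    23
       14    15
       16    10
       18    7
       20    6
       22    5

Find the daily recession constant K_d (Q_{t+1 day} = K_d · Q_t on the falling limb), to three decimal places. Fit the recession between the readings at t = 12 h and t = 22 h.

K_d ≈ 0.026

Between t = 12 h and t = 22 h the flow falls from 23 to 5 m³/s over 5×2 h = 10 h.
Per-interval ratio K = (5/23)^(1/5) = 0.7370; K_d = K^(24/2) = 0.026.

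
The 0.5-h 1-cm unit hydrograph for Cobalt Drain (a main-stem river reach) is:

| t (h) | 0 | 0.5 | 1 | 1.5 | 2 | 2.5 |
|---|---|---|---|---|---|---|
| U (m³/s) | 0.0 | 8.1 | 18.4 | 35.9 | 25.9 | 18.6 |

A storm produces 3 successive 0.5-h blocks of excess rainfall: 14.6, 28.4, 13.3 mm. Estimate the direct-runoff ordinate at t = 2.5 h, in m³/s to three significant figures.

Q ≈ 148 m³/s

By discrete convolution, Q_j = Σ (P_i / 10 mm) · U_{j−i}.
At t = 2.5 h (j=5): Q = (14.6/10)·18.6 + (28.4/10)·25.9 + (13.3/10)·35.9 = 148 m³/s.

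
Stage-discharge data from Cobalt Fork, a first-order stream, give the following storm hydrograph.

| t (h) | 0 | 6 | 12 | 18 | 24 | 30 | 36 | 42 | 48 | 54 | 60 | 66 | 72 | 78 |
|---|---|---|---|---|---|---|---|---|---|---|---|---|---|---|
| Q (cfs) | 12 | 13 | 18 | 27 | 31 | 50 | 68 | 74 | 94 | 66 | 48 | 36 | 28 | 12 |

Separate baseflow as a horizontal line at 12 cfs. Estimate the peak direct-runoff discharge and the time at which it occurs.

Q_p = 82.0 cfs at t = 48 h

Subtracting baseflow gives direct-runoff ordinates: 0.0, 1.0, 6.0, 15.0, 19.0, 38.0, 56.0, 62.0, 82.0, 54.0, 36.0, 24.0, 16.0, 0.0 cfs.
The maximum is 82.0 cfs, occurring at the reading for t = 48 h.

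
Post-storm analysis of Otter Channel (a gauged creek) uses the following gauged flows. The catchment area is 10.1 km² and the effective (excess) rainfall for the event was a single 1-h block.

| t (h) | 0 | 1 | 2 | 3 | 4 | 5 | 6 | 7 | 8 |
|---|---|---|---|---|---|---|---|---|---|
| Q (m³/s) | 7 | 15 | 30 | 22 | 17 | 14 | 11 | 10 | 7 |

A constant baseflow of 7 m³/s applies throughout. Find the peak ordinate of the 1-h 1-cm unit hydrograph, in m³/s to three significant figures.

Direct runoff: 0.0, 8.0, 23.0, 15.0, 10.0, 7.0, 4.0, 3.0, 0.0 m³/s; ΣQ_DR = 70.00 m³/s, peak = 23.0 m³/s.
Runoff depth d = ΣQ_DR·Δt / A = 70.00 × 3600 / (10.1 km²) = 24.95 mm.
The 1-cm UH is the DRH scaled by (10 mm)/d, so U_p = 23.0 × 10/24.95 = 9.22 m³/s.

U_p ≈ 9.22 m³/s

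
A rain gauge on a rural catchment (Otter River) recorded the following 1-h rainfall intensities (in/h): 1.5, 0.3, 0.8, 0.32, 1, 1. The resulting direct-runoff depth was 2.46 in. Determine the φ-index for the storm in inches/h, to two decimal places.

φ ≈ 0.46 in/h

Only the 4 blocks with intensity above φ contribute runoff: 1.5, 0.8, 1, 1 in/h.
Σ(I−φ)·Δt = d  ⇒  (1.5+0.8+1+1 − 4φ)·1 = 2.46
φ = (4.300 − 2.46/1) / 4 = 0.46 in/h.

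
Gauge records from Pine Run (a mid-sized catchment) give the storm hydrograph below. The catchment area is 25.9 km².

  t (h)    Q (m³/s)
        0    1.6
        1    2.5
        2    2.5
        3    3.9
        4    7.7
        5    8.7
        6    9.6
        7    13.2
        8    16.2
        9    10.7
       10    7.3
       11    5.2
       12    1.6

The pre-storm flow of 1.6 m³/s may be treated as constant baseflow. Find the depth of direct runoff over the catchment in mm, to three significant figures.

d ≈ 9.72 mm

Direct runoff: 0.0, 0.9, 0.9, 2.3, 6.1, 7.1, 8.0, 11.6, 14.6, 9.1, 5.7, 3.6, 0.0 m³/s; ΣQ_DR = 69.90 m³/s.
V = ΣQ_DR · Δt = 69.90 × 3600 s = 2.516 × 10^5 m³.
Over A = 25.9 km², depth = V / A = 9.72 mm.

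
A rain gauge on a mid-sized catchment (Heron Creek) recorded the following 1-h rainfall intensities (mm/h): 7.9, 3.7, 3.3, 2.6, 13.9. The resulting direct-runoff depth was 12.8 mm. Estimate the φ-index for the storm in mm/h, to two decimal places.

Only the 2 blocks with intensity above φ contribute runoff: 7.9, 13.9 mm/h.
Σ(I−φ)·Δt = d  ⇒  (7.9+13.9 − 2φ)·1 = 12.8
φ = (21.80 − 12.8/1) / 2 = 4.50 mm/h.

φ ≈ 4.50 mm/h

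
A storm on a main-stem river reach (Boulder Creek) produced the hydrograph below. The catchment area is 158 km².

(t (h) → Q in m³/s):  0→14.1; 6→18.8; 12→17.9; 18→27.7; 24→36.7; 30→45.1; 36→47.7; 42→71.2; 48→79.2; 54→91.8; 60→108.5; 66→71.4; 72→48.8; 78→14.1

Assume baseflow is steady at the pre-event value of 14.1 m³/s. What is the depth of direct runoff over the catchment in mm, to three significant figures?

d ≈ 67.8 mm

Direct runoff: 0.0, 4.7, 3.8, 13.6, 22.6, 31.0, 33.6, 57.1, 65.1, 77.7, 94.4, 57.3, 34.7, 0.0 m³/s; ΣQ_DR = 495.6 m³/s.
V = ΣQ_DR · Δt = 495.6 × 21600 s = 1.070 × 10^7 m³.
Over A = 158 km², depth = V / A = 67.8 mm.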